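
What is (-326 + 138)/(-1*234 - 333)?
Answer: 188/567 ≈ 0.33157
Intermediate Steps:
(-326 + 138)/(-1*234 - 333) = -188/(-234 - 333) = -188/(-567) = -188*(-1/567) = 188/567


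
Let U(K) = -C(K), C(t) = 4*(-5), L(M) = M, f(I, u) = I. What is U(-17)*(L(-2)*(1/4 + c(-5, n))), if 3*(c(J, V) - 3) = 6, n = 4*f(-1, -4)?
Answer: -210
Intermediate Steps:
n = -4 (n = 4*(-1) = -4)
c(J, V) = 5 (c(J, V) = 3 + (⅓)*6 = 3 + 2 = 5)
C(t) = -20
U(K) = 20 (U(K) = -1*(-20) = 20)
U(-17)*(L(-2)*(1/4 + c(-5, n))) = 20*(-2*(1/4 + 5)) = 20*(-2*(¼ + 5)) = 20*(-2*21/4) = 20*(-21/2) = -210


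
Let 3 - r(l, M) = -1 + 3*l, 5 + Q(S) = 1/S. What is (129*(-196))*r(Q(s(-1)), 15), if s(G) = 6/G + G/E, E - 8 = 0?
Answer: -492780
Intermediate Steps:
E = 8 (E = 8 + 0 = 8)
s(G) = 6/G + G/8
Q(S) = -5 + 1/S
r(l, M) = 4 - 3*l (r(l, M) = 3 - (-1 + 3*l) = 3 + (1 - 3*l) = 4 - 3*l)
(129*(-196))*r(Q(s(-1)), 15) = (129*(-196))*(4 - 3*(-5 + 1/(6/(-1) + (1/8)*(-1)))) = -25284*(4 - 3*(-5 + 1/(6*(-1) - 1/8))) = -25284*(4 - 3*(-5 + 1/(-6 - 1/8))) = -25284*(4 - 3*(-5 + 1/(-49/8))) = -25284*(4 - 3*(-5 - 8/49)) = -25284*(4 - 3*(-253/49)) = -25284*(4 + 759/49) = -25284*955/49 = -492780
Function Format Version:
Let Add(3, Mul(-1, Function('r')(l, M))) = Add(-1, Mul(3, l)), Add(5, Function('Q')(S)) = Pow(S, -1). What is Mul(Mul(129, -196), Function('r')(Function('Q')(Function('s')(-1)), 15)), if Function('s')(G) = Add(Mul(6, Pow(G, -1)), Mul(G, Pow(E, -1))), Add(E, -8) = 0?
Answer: -492780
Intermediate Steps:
E = 8 (E = Add(8, 0) = 8)
Function('s')(G) = Add(Mul(6, Pow(G, -1)), Mul(Rational(1, 8), G)) (Function('s')(G) = Add(Mul(6, Pow(G, -1)), Mul(G, Pow(8, -1))) = Add(Mul(6, Pow(G, -1)), Mul(G, Rational(1, 8))) = Add(Mul(6, Pow(G, -1)), Mul(Rational(1, 8), G)))
Function('Q')(S) = Add(-5, Pow(S, -1))
Function('r')(l, M) = Add(4, Mul(-3, l)) (Function('r')(l, M) = Add(3, Mul(-1, Add(-1, Mul(3, l)))) = Add(3, Add(1, Mul(-3, l))) = Add(4, Mul(-3, l)))
Mul(Mul(129, -196), Function('r')(Function('Q')(Function('s')(-1)), 15)) = Mul(Mul(129, -196), Add(4, Mul(-3, Add(-5, Pow(Add(Mul(6, Pow(-1, -1)), Mul(Rational(1, 8), -1)), -1))))) = Mul(-25284, Add(4, Mul(-3, Add(-5, Pow(Add(Mul(6, -1), Rational(-1, 8)), -1))))) = Mul(-25284, Add(4, Mul(-3, Add(-5, Pow(Add(-6, Rational(-1, 8)), -1))))) = Mul(-25284, Add(4, Mul(-3, Add(-5, Pow(Rational(-49, 8), -1))))) = Mul(-25284, Add(4, Mul(-3, Add(-5, Rational(-8, 49))))) = Mul(-25284, Add(4, Mul(-3, Rational(-253, 49)))) = Mul(-25284, Add(4, Rational(759, 49))) = Mul(-25284, Rational(955, 49)) = -492780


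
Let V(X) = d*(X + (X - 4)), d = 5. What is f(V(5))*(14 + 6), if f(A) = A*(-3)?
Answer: -1800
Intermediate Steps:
V(X) = -20 + 10*X (V(X) = 5*(X + (X - 4)) = 5*(X + (-4 + X)) = 5*(-4 + 2*X) = -20 + 10*X)
f(A) = -3*A
f(V(5))*(14 + 6) = (-3*(-20 + 10*5))*(14 + 6) = -3*(-20 + 50)*20 = -3*30*20 = -90*20 = -1800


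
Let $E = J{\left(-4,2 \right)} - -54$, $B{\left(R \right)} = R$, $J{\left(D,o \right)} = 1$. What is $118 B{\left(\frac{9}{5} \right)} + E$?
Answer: $\frac{1337}{5} \approx 267.4$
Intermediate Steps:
$E = 55$ ($E = 1 - -54 = 1 + 54 = 55$)
$118 B{\left(\frac{9}{5} \right)} + E = 118 \cdot \frac{9}{5} + 55 = \frac{1062}{5} + 55 = \frac{1337}{5}$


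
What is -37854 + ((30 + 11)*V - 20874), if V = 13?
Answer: -58195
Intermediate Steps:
-37854 + ((30 + 11)*V - 20874) = -37854 + ((30 + 11)*13 - 20874) = -37854 + (41*13 - 20874) = -37854 + (533 - 20874) = -37854 - 20341 = -58195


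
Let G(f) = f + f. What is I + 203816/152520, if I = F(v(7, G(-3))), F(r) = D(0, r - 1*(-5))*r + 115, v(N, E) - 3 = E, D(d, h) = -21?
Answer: 3419047/19065 ≈ 179.34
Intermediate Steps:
G(f) = 2*f
v(N, E) = 3 + E
F(r) = 115 - 21*r (F(r) = -21*r + 115 = 115 - 21*r)
I = 178 (I = 115 - 21*(3 + 2*(-3)) = 115 - 21*(3 - 6) = 115 - 21*(-3) = 115 + 63 = 178)
I + 203816/152520 = 178 + 203816/152520 = 178 + 203816*(1/152520) = 178 + 25477/19065 = 3419047/19065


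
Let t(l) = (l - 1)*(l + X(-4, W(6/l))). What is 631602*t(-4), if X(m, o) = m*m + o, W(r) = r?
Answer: -33159105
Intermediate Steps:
X(m, o) = o + m² (X(m, o) = m² + o = o + m²)
t(l) = (-1 + l)*(16 + l + 6/l) (t(l) = (l - 1)*(l + (6/l + (-4)²)) = (-1 + l)*(l + (6/l + 16)) = (-1 + l)*(l + (16 + 6/l)) = (-1 + l)*(16 + l + 6/l))
631602*t(-4) = 631602*(-10 + (-4)² - 6/(-4) + 15*(-4)) = 631602*(-10 + 16 - 6*(-¼) - 60) = 631602*(-10 + 16 + 3/2 - 60) = 631602*(-105/2) = -33159105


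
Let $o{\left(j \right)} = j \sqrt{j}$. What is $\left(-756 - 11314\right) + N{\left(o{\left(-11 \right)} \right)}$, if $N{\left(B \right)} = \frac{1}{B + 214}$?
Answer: $- \frac{568822676}{47127} + \frac{11 i \sqrt{11}}{47127} \approx -12070.0 + 0.00077414 i$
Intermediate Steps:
$o{\left(j \right)} = j^{\frac{3}{2}}$
$N{\left(B \right)} = \frac{1}{214 + B}$
$\left(-756 - 11314\right) + N{\left(o{\left(-11 \right)} \right)} = \left(-756 - 11314\right) + \frac{1}{214 + \left(-11\right)^{\frac{3}{2}}} = -12070 + \frac{1}{214 - 11 i \sqrt{11}}$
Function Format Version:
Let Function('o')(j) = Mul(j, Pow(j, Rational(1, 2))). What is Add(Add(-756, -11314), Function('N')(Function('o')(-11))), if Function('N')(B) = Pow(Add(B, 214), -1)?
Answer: Add(Rational(-568822676, 47127), Mul(Rational(11, 47127), I, Pow(11, Rational(1, 2)))) ≈ Add(-12070., Mul(0.00077414, I))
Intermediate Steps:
Function('o')(j) = Pow(j, Rational(3, 2))
Function('N')(B) = Pow(Add(214, B), -1)
Add(Add(-756, -11314), Function('N')(Function('o')(-11))) = Add(Add(-756, -11314), Pow(Add(214, Pow(-11, Rational(3, 2))), -1)) = Add(-12070, Pow(Add(214, Mul(-11, I, Pow(11, Rational(1, 2)))), -1))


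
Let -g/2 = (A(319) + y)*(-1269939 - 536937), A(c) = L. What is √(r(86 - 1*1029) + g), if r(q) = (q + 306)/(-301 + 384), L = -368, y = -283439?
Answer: I*√7065414296461967/83 ≈ 1.0127e+6*I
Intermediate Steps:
A(c) = -368
r(q) = 306/83 + q/83 (r(q) = (306 + q)/83 = (306 + q)*(1/83) = 306/83 + q/83)
g = -1025608113864 (g = -2*(-368 - 283439)*(-1269939 - 536937) = -(-567614)*(-1806876) = -2*512804056932 = -1025608113864)
√(r(86 - 1*1029) + g) = √((306/83 + (86 - 1*1029)/83) - 1025608113864) = √((306/83 + (86 - 1029)/83) - 1025608113864) = √((306/83 + (1/83)*(-943)) - 1025608113864) = √((306/83 - 943/83) - 1025608113864) = √(-637/83 - 1025608113864) = √(-85125473451349/83) = I*√7065414296461967/83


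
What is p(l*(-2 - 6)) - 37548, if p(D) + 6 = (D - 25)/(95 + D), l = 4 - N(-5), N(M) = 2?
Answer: -2966807/79 ≈ -37555.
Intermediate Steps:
l = 2 (l = 4 - 1*2 = 4 - 2 = 2)
p(D) = -6 + (-25 + D)/(95 + D) (p(D) = -6 + (D - 25)/(95 + D) = -6 + (-25 + D)/(95 + D))
p(l*(-2 - 6)) - 37548 = 5*(-119 - 2*(-2 - 6))/(95 + 2*(-2 - 6)) - 37548 = 5*(-119 - 2*(-8))/(95 + 2*(-8)) - 37548 = 5*(-119 - 1*(-16))/(95 - 16) - 37548 = 5*(-119 + 16)/79 - 37548 = 5*(1/79)*(-103) - 37548 = -515/79 - 37548 = -2966807/79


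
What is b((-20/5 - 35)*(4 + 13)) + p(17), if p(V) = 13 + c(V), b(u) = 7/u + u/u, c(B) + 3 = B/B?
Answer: 7949/663 ≈ 11.989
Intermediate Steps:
c(B) = -2 (c(B) = -3 + B/B = -3 + 1 = -2)
b(u) = 1 + 7/u (b(u) = 7/u + 1 = 1 + 7/u)
p(V) = 11 (p(V) = 13 - 2 = 11)
b((-20/5 - 35)*(4 + 13)) + p(17) = (7 + (-20/5 - 35)*(4 + 13))/(((-20/5 - 35)*(4 + 13))) + 11 = (7 + (-20*⅕ - 35)*17)/(((-20*⅕ - 35)*17)) + 11 = (7 + (-4 - 35)*17)/(((-4 - 35)*17)) + 11 = (7 - 39*17)/((-39*17)) + 11 = (7 - 663)/(-663) + 11 = -1/663*(-656) + 11 = 656/663 + 11 = 7949/663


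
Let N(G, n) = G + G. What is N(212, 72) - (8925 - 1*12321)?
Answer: 3820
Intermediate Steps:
N(G, n) = 2*G
N(212, 72) - (8925 - 1*12321) = 2*212 - (8925 - 1*12321) = 424 - (8925 - 12321) = 424 - 1*(-3396) = 424 + 3396 = 3820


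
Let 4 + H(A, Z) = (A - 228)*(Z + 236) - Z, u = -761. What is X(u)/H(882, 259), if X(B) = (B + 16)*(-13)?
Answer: 9685/323467 ≈ 0.029941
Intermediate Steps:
X(B) = -208 - 13*B (X(B) = (16 + B)*(-13) = -208 - 13*B)
H(A, Z) = -4 - Z + (-228 + A)*(236 + Z) (H(A, Z) = -4 + ((A - 228)*(Z + 236) - Z) = -4 + ((-228 + A)*(236 + Z) - Z) = -4 + (-Z + (-228 + A)*(236 + Z)) = -4 - Z + (-228 + A)*(236 + Z))
X(u)/H(882, 259) = (-208 - 13*(-761))/(-53812 - 229*259 + 236*882 + 882*259) = (-208 + 9893)/(-53812 - 59311 + 208152 + 228438) = 9685/323467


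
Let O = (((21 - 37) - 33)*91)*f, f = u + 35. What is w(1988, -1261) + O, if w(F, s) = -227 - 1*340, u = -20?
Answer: -67452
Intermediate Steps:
w(F, s) = -567 (w(F, s) = -227 - 340 = -567)
f = 15 (f = -20 + 35 = 15)
O = -66885 (O = (((21 - 37) - 33)*91)*15 = ((-16 - 33)*91)*15 = -49*91*15 = -4459*15 = -66885)
w(1988, -1261) + O = -567 - 66885 = -67452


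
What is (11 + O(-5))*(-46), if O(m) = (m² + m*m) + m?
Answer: -2576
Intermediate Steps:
O(m) = m + 2*m² (O(m) = (m² + m²) + m = 2*m² + m = m + 2*m²)
(11 + O(-5))*(-46) = (11 - 5*(1 + 2*(-5)))*(-46) = (11 - 5*(1 - 10))*(-46) = (11 - 5*(-9))*(-46) = (11 + 45)*(-46) = 56*(-46) = -2576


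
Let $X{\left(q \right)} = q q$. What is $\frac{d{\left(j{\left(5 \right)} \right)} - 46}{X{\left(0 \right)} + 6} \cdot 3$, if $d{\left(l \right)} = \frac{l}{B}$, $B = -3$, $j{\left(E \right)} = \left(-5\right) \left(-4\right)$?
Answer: $- \frac{79}{3} \approx -26.333$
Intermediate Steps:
$j{\left(E \right)} = 20$
$d{\left(l \right)} = - \frac{l}{3}$ ($d{\left(l \right)} = \frac{l}{-3} = l \left(- \frac{1}{3}\right) = - \frac{l}{3}$)
$X{\left(q \right)} = q^{2}$
$\frac{d{\left(j{\left(5 \right)} \right)} - 46}{X{\left(0 \right)} + 6} \cdot 3 = \frac{\left(- \frac{1}{3}\right) 20 - 46}{0^{2} + 6} \cdot 3 = \frac{- \frac{20}{3} - 46}{0 + 6} \cdot 3 = - \frac{158}{3 \cdot 6} \cdot 3 = \left(- \frac{158}{3}\right) \frac{1}{6} \cdot 3 = \left(- \frac{79}{9}\right) 3 = - \frac{79}{3}$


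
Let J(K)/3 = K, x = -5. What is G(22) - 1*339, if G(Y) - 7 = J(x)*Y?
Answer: -662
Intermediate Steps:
J(K) = 3*K
G(Y) = 7 - 15*Y (G(Y) = 7 + (3*(-5))*Y = 7 - 15*Y)
G(22) - 1*339 = (7 - 15*22) - 1*339 = (7 - 330) - 339 = -323 - 339 = -662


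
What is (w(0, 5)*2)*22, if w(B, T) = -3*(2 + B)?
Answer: -264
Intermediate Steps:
w(B, T) = -6 - 3*B
(w(0, 5)*2)*22 = ((-6 - 3*0)*2)*22 = ((-6 + 0)*2)*22 = -6*2*22 = -12*22 = -264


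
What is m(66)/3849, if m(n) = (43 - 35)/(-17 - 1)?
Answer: -4/34641 ≈ -0.00011547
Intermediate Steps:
m(n) = -4/9 (m(n) = 8/(-18) = 8*(-1/18) = -4/9)
m(66)/3849 = -4/9/3849 = -4/9*1/3849 = -4/34641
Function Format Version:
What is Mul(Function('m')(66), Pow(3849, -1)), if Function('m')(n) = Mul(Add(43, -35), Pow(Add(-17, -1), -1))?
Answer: Rational(-4, 34641) ≈ -0.00011547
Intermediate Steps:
Function('m')(n) = Rational(-4, 9) (Function('m')(n) = Mul(8, Pow(-18, -1)) = Mul(8, Rational(-1, 18)) = Rational(-4, 9))
Mul(Function('m')(66), Pow(3849, -1)) = Mul(Rational(-4, 9), Pow(3849, -1)) = Mul(Rational(-4, 9), Rational(1, 3849)) = Rational(-4, 34641)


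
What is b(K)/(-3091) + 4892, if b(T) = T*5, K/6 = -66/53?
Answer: 72856736/14893 ≈ 4892.0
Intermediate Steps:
K = -396/53 (K = 6*(-66/53) = -396/53 ≈ -7.4717)
b(T) = 5*T
b(K)/(-3091) + 4892 = (5*(-396/53))/(-3091) + 4892 = -1980/53*(-1/3091) + 4892 = 180/14893 + 4892 = 72856736/14893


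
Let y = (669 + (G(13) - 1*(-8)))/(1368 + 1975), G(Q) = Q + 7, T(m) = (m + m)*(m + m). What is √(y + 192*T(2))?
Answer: √34333923799/3343 ≈ 55.427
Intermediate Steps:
T(m) = 4*m² (T(m) = (2*m)*(2*m) = 4*m²)
G(Q) = 7 + Q
y = 697/3343 (y = (669 + ((7 + 13) - 1*(-8)))/(1368 + 1975) = (669 + (20 + 8))/3343 = (669 + 28)*(1/3343) = 697*(1/3343) = 697/3343 ≈ 0.20850)
√(y + 192*T(2)) = √(697/3343 + 192*(4*2²)) = √(697/3343 + 192*(4*4)) = √(697/3343 + 192*16) = √(697/3343 + 3072) = √(10270393/3343) = √34333923799/3343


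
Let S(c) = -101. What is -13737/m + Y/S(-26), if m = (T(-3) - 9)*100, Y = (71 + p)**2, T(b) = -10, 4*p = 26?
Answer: -263801/5050 ≈ -52.238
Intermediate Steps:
p = 13/2 (p = (1/4)*26 = 13/2 ≈ 6.5000)
Y = 24025/4 (Y = (71 + 13/2)**2 = (155/2)**2 = 24025/4 ≈ 6006.3)
m = -1900 (m = (-10 - 9)*100 = -19*100 = -1900)
-13737/m + Y/S(-26) = -13737/(-1900) + (24025/4)/(-101) = -13737*(-1/1900) + (24025/4)*(-1/101) = 723/100 - 24025/404 = -263801/5050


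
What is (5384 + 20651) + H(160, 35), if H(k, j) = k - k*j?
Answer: 20595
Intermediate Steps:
H(k, j) = k - j*k
(5384 + 20651) + H(160, 35) = (5384 + 20651) + 160*(1 - 1*35) = 26035 + 160*(1 - 35) = 26035 + 160*(-34) = 26035 - 5440 = 20595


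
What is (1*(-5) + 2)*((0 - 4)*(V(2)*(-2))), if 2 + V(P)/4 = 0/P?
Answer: 192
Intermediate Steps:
V(P) = -8 (V(P) = -8 + 4*(0/P) = -8 + 4*0 = -8 + 0 = -8)
(1*(-5) + 2)*((0 - 4)*(V(2)*(-2))) = (1*(-5) + 2)*((0 - 4)*(-8*(-2))) = (-5 + 2)*(-4*16) = -3*(-64) = 192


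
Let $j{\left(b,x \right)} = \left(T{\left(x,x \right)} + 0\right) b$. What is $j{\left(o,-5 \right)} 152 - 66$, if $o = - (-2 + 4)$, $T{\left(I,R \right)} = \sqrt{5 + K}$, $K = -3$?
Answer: $-66 - 304 \sqrt{2} \approx -495.92$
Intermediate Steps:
$T{\left(I,R \right)} = \sqrt{2}$ ($T{\left(I,R \right)} = \sqrt{5 - 3} = \sqrt{2}$)
$o = -2$ ($o = \left(-1\right) 2 = -2$)
$j{\left(b,x \right)} = b \sqrt{2}$ ($j{\left(b,x \right)} = \left(\sqrt{2} + 0\right) b = \sqrt{2} b = b \sqrt{2}$)
$j{\left(o,-5 \right)} 152 - 66 = - 2 \sqrt{2} \cdot 152 - 66 = - 304 \sqrt{2} - 66 = -66 - 304 \sqrt{2}$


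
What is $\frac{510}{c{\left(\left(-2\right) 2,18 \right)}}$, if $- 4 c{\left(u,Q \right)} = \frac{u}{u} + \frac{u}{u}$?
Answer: $-1020$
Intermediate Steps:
$c{\left(u,Q \right)} = - \frac{1}{2}$ ($c{\left(u,Q \right)} = - \frac{\frac{u}{u} + \frac{u}{u}}{4} = - \frac{1 + 1}{4} = \left(- \frac{1}{4}\right) 2 = - \frac{1}{2}$)
$\frac{510}{c{\left(\left(-2\right) 2,18 \right)}} = \frac{510}{- \frac{1}{2}} = 510 \left(-2\right) = -1020$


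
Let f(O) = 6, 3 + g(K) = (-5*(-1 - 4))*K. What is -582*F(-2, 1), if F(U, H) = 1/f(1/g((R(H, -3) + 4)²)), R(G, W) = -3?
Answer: -97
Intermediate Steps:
g(K) = -3 + 25*K (g(K) = -3 + (-5*(-1 - 4))*K = -3 + (-5*(-5))*K = -3 + 25*K)
F(U, H) = ⅙ (F(U, H) = 1/6 = ⅙)
-582*F(-2, 1) = -582*⅙ = -97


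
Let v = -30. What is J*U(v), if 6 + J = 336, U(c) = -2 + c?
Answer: -10560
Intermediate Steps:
J = 330 (J = -6 + 336 = 330)
J*U(v) = 330*(-2 - 30) = 330*(-32) = -10560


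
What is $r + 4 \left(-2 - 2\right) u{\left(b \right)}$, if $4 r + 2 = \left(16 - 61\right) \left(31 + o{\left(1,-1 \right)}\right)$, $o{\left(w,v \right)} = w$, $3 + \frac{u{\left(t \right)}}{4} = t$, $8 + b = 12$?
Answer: $- \frac{849}{2} \approx -424.5$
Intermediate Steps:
$b = 4$ ($b = -8 + 12 = 4$)
$u{\left(t \right)} = -12 + 4 t$
$r = - \frac{721}{2}$ ($r = - \frac{1}{2} + \frac{\left(16 - 61\right) \left(31 + 1\right)}{4} = - \frac{1}{2} + \frac{\left(-45\right) 32}{4} = - \frac{1}{2} + \frac{1}{4} \left(-1440\right) = - \frac{1}{2} - 360 = - \frac{721}{2} \approx -360.5$)
$r + 4 \left(-2 - 2\right) u{\left(b \right)} = - \frac{721}{2} + 4 \left(-2 - 2\right) \left(-12 + 4 \cdot 4\right) = - \frac{721}{2} + 4 \left(-4\right) \left(-12 + 16\right) = - \frac{721}{2} - 64 = - \frac{849}{2}$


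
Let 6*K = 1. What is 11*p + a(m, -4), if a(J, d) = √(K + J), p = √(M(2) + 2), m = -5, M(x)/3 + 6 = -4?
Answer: I*(√174 + 132*√7)/6 ≈ 60.405*I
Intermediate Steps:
K = ⅙ (K = (⅙)*1 = ⅙ ≈ 0.16667)
M(x) = -30 (M(x) = -18 + 3*(-4) = -18 - 12 = -30)
p = 2*I*√7 (p = √(-30 + 2) = √(-28) = 2*I*√7 ≈ 5.2915*I)
a(J, d) = √(⅙ + J)
11*p + a(m, -4) = 11*(2*I*√7) + √(6 + 36*(-5))/6 = 22*I*√7 + √(6 - 180)/6 = 22*I*√7 + √(-174)/6 = 22*I*√7 + (I*√174)/6 = 22*I*√7 + I*√174/6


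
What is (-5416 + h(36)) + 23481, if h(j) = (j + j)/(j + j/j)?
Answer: 668477/37 ≈ 18067.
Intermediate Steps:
h(j) = 2*j/(1 + j) (h(j) = (2*j)/(j + 1) = (2*j)/(1 + j) = 2*j/(1 + j))
(-5416 + h(36)) + 23481 = (-5416 + 2*36/(1 + 36)) + 23481 = (-5416 + 2*36/37) + 23481 = (-5416 + 2*36*(1/37)) + 23481 = (-5416 + 72/37) + 23481 = -200320/37 + 23481 = 668477/37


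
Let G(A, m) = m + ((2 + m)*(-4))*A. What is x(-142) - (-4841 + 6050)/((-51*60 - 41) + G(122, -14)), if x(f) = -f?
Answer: 388013/2741 ≈ 141.56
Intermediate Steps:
G(A, m) = m + A*(-8 - 4*m) (G(A, m) = m + (-8 - 4*m)*A = m + A*(-8 - 4*m))
x(-142) - (-4841 + 6050)/((-51*60 - 41) + G(122, -14)) = -1*(-142) - (-4841 + 6050)/((-51*60 - 41) + (-14 - 8*122 - 4*122*(-14))) = 142 - 1209/((-3060 - 41) + (-14 - 976 + 6832)) = 142 - 1209/(-3101 + 5842) = 142 - 1209/2741 = 388013/2741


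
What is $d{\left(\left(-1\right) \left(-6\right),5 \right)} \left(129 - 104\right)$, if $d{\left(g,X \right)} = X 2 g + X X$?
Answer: $2125$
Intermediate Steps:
$d{\left(g,X \right)} = X^{2} + 2 X g$ ($d{\left(g,X \right)} = 2 X g + X^{2} = X^{2} + 2 X g$)
$d{\left(\left(-1\right) \left(-6\right),5 \right)} \left(129 - 104\right) = 5 \left(5 + 2 \left(\left(-1\right) \left(-6\right)\right)\right) \left(129 - 104\right) = 5 \left(5 + 2 \cdot 6\right) 25 = 5 \left(5 + 12\right) 25 = 5 \cdot 17 \cdot 25 = 85 \cdot 25 = 2125$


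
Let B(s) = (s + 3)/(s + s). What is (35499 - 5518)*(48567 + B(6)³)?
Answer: 93190392015/64 ≈ 1.4561e+9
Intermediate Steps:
B(s) = (3 + s)/(2*s) (B(s) = (3 + s)/((2*s)) = (3 + s)*(1/(2*s)) = (3 + s)/(2*s))
(35499 - 5518)*(48567 + B(6)³) = (35499 - 5518)*(48567 + ((½)*(3 + 6)/6)³) = 29981*(48567 + ((½)*(⅙)*9)³) = 29981*(48567 + (¾)³) = 29981*(48567 + 27/64) = 29981*(3108315/64) = 93190392015/64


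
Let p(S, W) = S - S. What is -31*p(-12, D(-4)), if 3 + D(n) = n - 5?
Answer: 0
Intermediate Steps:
D(n) = -8 + n (D(n) = -3 + (n - 5) = -3 + (-5 + n) = -8 + n)
p(S, W) = 0
-31*p(-12, D(-4)) = -31*0 = 0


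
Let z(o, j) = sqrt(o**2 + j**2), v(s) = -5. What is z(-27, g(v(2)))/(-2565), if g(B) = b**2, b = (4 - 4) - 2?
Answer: -sqrt(745)/2565 ≈ -0.010641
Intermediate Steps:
b = -2 (b = 0 - 2 = -2)
g(B) = 4 (g(B) = (-2)**2 = 4)
z(o, j) = sqrt(j**2 + o**2)
z(-27, g(v(2)))/(-2565) = sqrt(4**2 + (-27)**2)/(-2565) = sqrt(16 + 729)*(-1/2565) = sqrt(745)*(-1/2565) = -sqrt(745)/2565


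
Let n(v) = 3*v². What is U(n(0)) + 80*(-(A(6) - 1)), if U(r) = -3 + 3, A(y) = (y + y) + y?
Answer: -1360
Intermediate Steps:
A(y) = 3*y (A(y) = 2*y + y = 3*y)
U(r) = 0
U(n(0)) + 80*(-(A(6) - 1)) = 0 + 80*(-(3*6 - 1)) = 0 + 80*(-(18 - 1)) = 0 + 80*(-1*17) = 0 + 80*(-17) = 0 - 1360 = -1360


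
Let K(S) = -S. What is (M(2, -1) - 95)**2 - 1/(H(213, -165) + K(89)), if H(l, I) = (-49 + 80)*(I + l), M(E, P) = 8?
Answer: 10589030/1399 ≈ 7569.0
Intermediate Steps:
H(l, I) = 31*I + 31*l (H(l, I) = 31*(I + l) = 31*I + 31*l)
(M(2, -1) - 95)**2 - 1/(H(213, -165) + K(89)) = (8 - 95)**2 - 1/((31*(-165) + 31*213) - 1*89) = (-87)**2 - 1/((-5115 + 6603) - 89) = 7569 - 1/(1488 - 89) = 7569 - 1/1399 = 10589030/1399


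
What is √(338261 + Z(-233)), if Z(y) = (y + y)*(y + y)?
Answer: 9*√6857 ≈ 745.26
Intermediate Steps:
Z(y) = 4*y² (Z(y) = (2*y)*(2*y) = 4*y²)
√(338261 + Z(-233)) = √(338261 + 4*(-233)²) = √(338261 + 4*54289) = √(338261 + 217156) = √555417 = 9*√6857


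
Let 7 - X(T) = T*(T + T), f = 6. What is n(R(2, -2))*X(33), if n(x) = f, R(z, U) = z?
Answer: -13026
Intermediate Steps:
X(T) = 7 - 2*T² (X(T) = 7 - T*(T + T) = 7 - T*2*T = 7 - 2*T²)
n(x) = 6
n(R(2, -2))*X(33) = 6*(7 - 2*33²) = 6*(7 - 2*1089) = 6*(7 - 2178) = 6*(-2171) = -13026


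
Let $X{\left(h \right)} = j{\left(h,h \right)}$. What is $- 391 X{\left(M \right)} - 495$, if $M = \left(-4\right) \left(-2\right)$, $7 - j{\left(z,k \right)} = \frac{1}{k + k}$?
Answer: $- \frac{51321}{16} \approx -3207.6$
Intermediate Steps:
$j{\left(z,k \right)} = 7 - \frac{1}{2 k}$ ($j{\left(z,k \right)} = 7 - \frac{1}{k + k} = 7 - \frac{1}{2 k}$)
$M = 8$
$X{\left(h \right)} = 7 - \frac{1}{2 h}$
$- 391 X{\left(M \right)} - 495 = - 391 \left(7 - \frac{1}{2 \cdot 8}\right) - 495 = - 391 \left(7 - \frac{1}{16}\right) - 495 = \left(-391\right) \frac{111}{16} - 495 = - \frac{43401}{16} - 495 = - \frac{51321}{16}$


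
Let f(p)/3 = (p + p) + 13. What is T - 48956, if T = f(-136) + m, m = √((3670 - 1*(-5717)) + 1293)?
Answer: -49733 + 2*√2670 ≈ -49630.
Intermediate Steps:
f(p) = 39 + 6*p (f(p) = 3*((p + p) + 13) = 3*(2*p + 13) = 3*(13 + 2*p) = 39 + 6*p)
m = 2*√2670 (m = √((3670 + 5717) + 1293) = √(9387 + 1293) = √10680 = 2*√2670 ≈ 103.34)
T = -777 + 2*√2670 (T = (39 + 6*(-136)) + 2*√2670 = (39 - 816) + 2*√2670 = -777 + 2*√2670 ≈ -673.66)
T - 48956 = (-777 + 2*√2670) - 48956 = -49733 + 2*√2670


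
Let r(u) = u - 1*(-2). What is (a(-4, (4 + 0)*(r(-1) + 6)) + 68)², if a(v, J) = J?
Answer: 9216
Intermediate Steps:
r(u) = 2 + u (r(u) = u + 2 = 2 + u)
(a(-4, (4 + 0)*(r(-1) + 6)) + 68)² = ((4 + 0)*((2 - 1) + 6) + 68)² = (4*(1 + 6) + 68)² = (4*7 + 68)² = (28 + 68)² = 96² = 9216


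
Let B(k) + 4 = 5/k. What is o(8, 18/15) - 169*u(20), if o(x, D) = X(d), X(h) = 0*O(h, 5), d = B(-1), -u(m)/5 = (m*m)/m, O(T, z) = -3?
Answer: 16900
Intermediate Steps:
u(m) = -5*m (u(m) = -5*m*m/m = -5*m**2/m = -5*m)
B(k) = -4 + 5/k
d = -9 (d = -4 + 5/(-1) = -4 + 5*(-1) = -4 - 5 = -9)
X(h) = 0 (X(h) = 0*(-3) = 0)
o(x, D) = 0
o(8, 18/15) - 169*u(20) = 0 - (-845)*20 = 0 - 169*(-100) = 0 + 16900 = 16900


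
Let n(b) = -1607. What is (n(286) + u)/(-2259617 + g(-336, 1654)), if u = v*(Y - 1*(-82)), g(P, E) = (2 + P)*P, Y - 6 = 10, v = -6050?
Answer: 594507/2147393 ≈ 0.27685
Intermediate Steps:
Y = 16 (Y = 6 + 10 = 16)
g(P, E) = P*(2 + P)
u = -592900 (u = -6050*(16 - 1*(-82)) = -6050*(16 + 82) = -6050*98 = -592900)
(n(286) + u)/(-2259617 + g(-336, 1654)) = (-1607 - 592900)/(-2259617 - 336*(2 - 336)) = -594507/(-2259617 - 336*(-334)) = -594507/(-2259617 + 112224) = -594507/(-2147393) = -594507*(-1/2147393) = 594507/2147393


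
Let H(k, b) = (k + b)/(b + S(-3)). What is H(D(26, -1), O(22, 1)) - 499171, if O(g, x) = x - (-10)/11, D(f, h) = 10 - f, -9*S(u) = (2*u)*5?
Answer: -86357048/173 ≈ -4.9917e+5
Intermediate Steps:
S(u) = -10*u/9 (S(u) = -2*u*5/9 = -10*u/9)
O(g, x) = 10/11 + x (O(g, x) = x - (-10)/11 = x - 1*(-10/11) = x + 10/11 = 10/11 + x)
H(k, b) = (b + k)/(10/3 + b) (H(k, b) = (k + b)/(b - 10/9*(-3)) = (b + k)/(b + 10/3) = (b + k)/(10/3 + b))
H(D(26, -1), O(22, 1)) - 499171 = 3*((10/11 + 1) + (10 - 1*26))/(10 + 3*(10/11 + 1)) - 499171 = 3*(21/11 + (10 - 26))/(10 + 3*(21/11)) - 499171 = 3*(21/11 - 16)/(10 + 63/11) - 499171 = 3*(-155/11)/(173/11) - 499171 = 3*(11/173)*(-155/11) - 499171 = -465/173 - 499171 = -86357048/173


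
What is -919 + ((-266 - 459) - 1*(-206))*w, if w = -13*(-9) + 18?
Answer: -70984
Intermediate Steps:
w = 135 (w = 117 + 18 = 135)
-919 + ((-266 - 459) - 1*(-206))*w = -919 + ((-266 - 459) - 1*(-206))*135 = -919 + (-725 + 206)*135 = -919 - 519*135 = -919 - 70065 = -70984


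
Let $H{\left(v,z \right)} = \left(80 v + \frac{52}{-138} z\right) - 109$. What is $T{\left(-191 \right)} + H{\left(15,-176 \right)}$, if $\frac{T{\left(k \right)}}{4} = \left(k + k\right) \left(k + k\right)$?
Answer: $\frac{40354879}{69} \approx 5.8485 \cdot 10^{5}$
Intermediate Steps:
$T{\left(k \right)} = 16 k^{2}$ ($T{\left(k \right)} = 4 \left(k + k\right) \left(k + k\right) = 4 \cdot 2 k 2 k = 4 \cdot 4 k^{2} = 16 k^{2}$)
$H{\left(v,z \right)} = -109 + 80 v - \frac{26 z}{69}$ ($H{\left(v,z \right)} = \left(80 v + 52 \left(- \frac{1}{138}\right) z\right) - 109 = \left(80 v - \frac{26 z}{69}\right) - 109 = -109 + 80 v - \frac{26 z}{69}$)
$T{\left(-191 \right)} + H{\left(15,-176 \right)} = 16 \left(-191\right)^{2} - - \frac{79855}{69} = 16 \cdot 36481 + \left(-109 + 1200 + \frac{4576}{69}\right) = 583696 + \frac{79855}{69} = \frac{40354879}{69}$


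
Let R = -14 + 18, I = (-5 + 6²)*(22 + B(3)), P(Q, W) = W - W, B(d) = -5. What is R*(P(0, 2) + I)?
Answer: 2108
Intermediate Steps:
P(Q, W) = 0
I = 527 (I = (-5 + 6²)*(22 - 5) = (-5 + 36)*17 = 31*17 = 527)
R = 4
R*(P(0, 2) + I) = 4*(0 + 527) = 4*527 = 2108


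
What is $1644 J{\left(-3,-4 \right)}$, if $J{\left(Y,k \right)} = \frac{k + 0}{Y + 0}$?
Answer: $2192$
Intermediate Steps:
$J{\left(Y,k \right)} = \frac{k}{Y}$
$1644 J{\left(-3,-4 \right)} = 1644 \left(- \frac{4}{-3}\right) = 1644 \left(\left(-4\right) \left(- \frac{1}{3}\right)\right) = 1644 \cdot \frac{4}{3} = 2192$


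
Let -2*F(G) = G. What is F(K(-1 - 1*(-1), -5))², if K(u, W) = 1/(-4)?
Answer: 1/64 ≈ 0.015625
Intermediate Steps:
K(u, W) = -¼
F(G) = -G/2
F(K(-1 - 1*(-1), -5))² = (-½*(-¼))² = (⅛)² = 1/64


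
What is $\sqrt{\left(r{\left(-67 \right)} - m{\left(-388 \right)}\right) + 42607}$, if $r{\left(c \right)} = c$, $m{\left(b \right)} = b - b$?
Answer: $2 \sqrt{10635} \approx 206.25$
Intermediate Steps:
$m{\left(b \right)} = 0$
$\sqrt{\left(r{\left(-67 \right)} - m{\left(-388 \right)}\right) + 42607} = \sqrt{\left(-67 - 0\right) + 42607} = \sqrt{\left(-67 + 0\right) + 42607} = \sqrt{-67 + 42607} = \sqrt{42540} = 2 \sqrt{10635}$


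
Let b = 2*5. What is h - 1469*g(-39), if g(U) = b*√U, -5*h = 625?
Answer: -125 - 14690*I*√39 ≈ -125.0 - 91739.0*I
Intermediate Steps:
b = 10
h = -125 (h = -⅕*625 = -125)
g(U) = 10*√U
h - 1469*g(-39) = -125 - 14690*√(-39) = -125 - 14690*I*√39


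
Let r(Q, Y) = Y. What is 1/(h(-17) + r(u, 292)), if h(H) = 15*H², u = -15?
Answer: 1/4627 ≈ 0.00021612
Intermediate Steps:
1/(h(-17) + r(u, 292)) = 1/(15*(-17)² + 292) = 1/(15*289 + 292) = 1/(4335 + 292) = 1/4627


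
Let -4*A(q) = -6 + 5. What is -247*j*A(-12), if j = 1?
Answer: -247/4 ≈ -61.750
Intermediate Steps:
A(q) = ¼ (A(q) = -(-6 + 5)/4 = -¼*(-1) = ¼)
-247*j*A(-12) = -247/4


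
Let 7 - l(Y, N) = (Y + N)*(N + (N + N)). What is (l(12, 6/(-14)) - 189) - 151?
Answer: -15588/49 ≈ -318.12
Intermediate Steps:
l(Y, N) = 7 - 3*N*(N + Y) (l(Y, N) = 7 - (Y + N)*(N + (N + N)) = 7 - (N + Y)*(N + 2*N) = 7 - (N + Y)*3*N = 7 - 3*N*(N + Y))
(l(12, 6/(-14)) - 189) - 151 = ((7 - 3*(6/(-14))**2 - 3*6/(-14)*12) - 189) - 151 = ((7 - 3*(6*(-1/14))**2 - 3*6*(-1/14)*12) - 189) - 151 = ((7 - 3*(-3/7)**2 - 3*(-3/7)*12) - 189) - 151 = ((7 - 3*9/49 + 108/7) - 189) - 151 = ((7 - 27/49 + 108/7) - 189) - 151 = (1072/49 - 189) - 151 = -8189/49 - 151 = -15588/49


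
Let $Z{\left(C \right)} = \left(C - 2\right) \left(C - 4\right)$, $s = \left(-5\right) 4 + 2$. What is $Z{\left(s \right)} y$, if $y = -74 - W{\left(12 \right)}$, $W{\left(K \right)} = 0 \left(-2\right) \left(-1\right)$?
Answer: $-32560$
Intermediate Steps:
$s = -18$ ($s = -20 + 2 = -18$)
$W{\left(K \right)} = 0$ ($W{\left(K \right)} = 0 \left(-1\right) = 0$)
$Z{\left(C \right)} = \left(-4 + C\right) \left(-2 + C\right)$ ($Z{\left(C \right)} = \left(-2 + C\right) \left(-4 + C\right) = \left(-4 + C\right) \left(-2 + C\right)$)
$y = -74$ ($y = -74 - 0 = -74 + 0 = -74$)
$Z{\left(s \right)} y = \left(8 + \left(-18\right)^{2} - -108\right) \left(-74\right) = \left(8 + 324 + 108\right) \left(-74\right) = 440 \left(-74\right) = -32560$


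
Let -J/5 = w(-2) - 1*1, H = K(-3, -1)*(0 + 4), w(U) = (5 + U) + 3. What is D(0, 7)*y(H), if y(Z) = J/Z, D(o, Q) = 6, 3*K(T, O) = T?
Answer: 75/2 ≈ 37.500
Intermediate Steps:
K(T, O) = T/3
w(U) = 8 + U
H = -4 (H = ((1/3)*(-3))*(0 + 4) = -1*4 = -4)
J = -25 (J = -5*((8 - 2) - 1*1) = -5*(6 - 1) = -5*5 = -25)
y(Z) = -25/Z
D(0, 7)*y(H) = 6*(-25/(-4)) = 6*(-25*(-1/4)) = 6*(25/4) = 75/2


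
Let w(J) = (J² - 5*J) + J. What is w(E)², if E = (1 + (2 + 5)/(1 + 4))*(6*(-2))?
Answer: 557715456/625 ≈ 8.9235e+5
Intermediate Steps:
E = -144/5 (E = (1 + 7/5)*(-12) = (12/5)*(-12) = -144/5 ≈ -28.800)
w(J) = J² - 4*J
w(E)² = (-144*(-4 - 144/5)/5)² = (-144/5*(-164/5))² = (23616/25)² = 557715456/625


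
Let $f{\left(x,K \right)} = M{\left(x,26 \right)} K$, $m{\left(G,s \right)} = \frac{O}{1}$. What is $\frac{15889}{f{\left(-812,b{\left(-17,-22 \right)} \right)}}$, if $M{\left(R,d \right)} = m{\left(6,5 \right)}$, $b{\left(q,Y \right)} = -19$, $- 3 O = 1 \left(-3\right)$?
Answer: $- \frac{15889}{19} \approx -836.26$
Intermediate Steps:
$O = 1$ ($O = - \frac{1 \left(-3\right)}{3} = \left(- \frac{1}{3}\right) \left(-3\right) = 1$)
$m{\left(G,s \right)} = 1$ ($m{\left(G,s \right)} = 1 \cdot 1^{-1} = 1 \cdot 1 = 1$)
$M{\left(R,d \right)} = 1$
$f{\left(x,K \right)} = K$ ($f{\left(x,K \right)} = 1 K = K$)
$\frac{15889}{f{\left(-812,b{\left(-17,-22 \right)} \right)}} = \frac{15889}{-19} = 15889 \left(- \frac{1}{19}\right) = - \frac{15889}{19}$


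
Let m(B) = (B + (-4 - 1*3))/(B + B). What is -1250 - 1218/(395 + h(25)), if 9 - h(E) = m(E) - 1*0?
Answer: -12644200/10091 ≈ -1253.0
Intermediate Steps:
m(B) = (-7 + B)/(2*B) (m(B) = (B + (-4 - 3))/((2*B)) = (B - 7)*(1/(2*B)) = (-7 + B)*(1/(2*B)) = (-7 + B)/(2*B))
h(E) = 9 - (-7 + E)/(2*E) (h(E) = 9 - ((-7 + E)/(2*E) - 1*0) = 9 - ((-7 + E)/(2*E) + 0) = 9 - (-7 + E)/(2*E))
-1250 - 1218/(395 + h(25)) = -1250 - 1218/(395 + (½)*(7 + 17*25)/25) = -1250 - 1218/(395 + (½)*(1/25)*(7 + 425)) = -1250 - 1218/(395 + (½)*(1/25)*432) = -1250 - 1218/(395 + 216/25) = -1250 - 1218/(10091/25) = -1250 + (25/10091)*(-1218) = -1250 - 30450/10091 = -12644200/10091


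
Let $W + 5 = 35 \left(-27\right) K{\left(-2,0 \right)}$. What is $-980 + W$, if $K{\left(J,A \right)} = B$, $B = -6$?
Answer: $4685$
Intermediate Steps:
$K{\left(J,A \right)} = -6$
$W = 5665$ ($W = -5 + 35 \left(-27\right) \left(-6\right) = -5 - -5670 = -5 + 5670 = 5665$)
$-980 + W = -980 + 5665 = 4685$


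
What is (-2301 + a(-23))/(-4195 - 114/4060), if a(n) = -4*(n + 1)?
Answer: 4492390/8515907 ≈ 0.52753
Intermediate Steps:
a(n) = -4 - 4*n (a(n) = -4*(1 + n) = -4 - 4*n)
(-2301 + a(-23))/(-4195 - 114/4060) = (-2301 + (-4 - 4*(-23)))/(-4195 - 114/4060) = (-2301 + (-4 + 92))/(-4195 - 114*1/4060) = (-2301 + 88)/(-4195 - 57/2030) = -2213/(-8515907/2030) = -2213*(-2030/8515907) = 4492390/8515907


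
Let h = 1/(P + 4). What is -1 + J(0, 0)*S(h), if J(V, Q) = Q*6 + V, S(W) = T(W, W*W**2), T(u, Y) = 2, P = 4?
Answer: -1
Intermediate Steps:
h = 1/8 (h = 1/(4 + 4) = 1/8 ≈ 0.12500)
S(W) = 2
J(V, Q) = V + 6*Q (J(V, Q) = 6*Q + V = V + 6*Q)
-1 + J(0, 0)*S(h) = -1 + (0 + 6*0)*2 = -1 + (0 + 0)*2 = -1 + 0*2 = -1 + 0 = -1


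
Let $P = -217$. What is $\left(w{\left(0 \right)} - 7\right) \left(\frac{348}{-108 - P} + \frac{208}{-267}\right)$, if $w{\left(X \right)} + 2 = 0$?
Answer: $- \frac{210732}{9701} \approx -21.723$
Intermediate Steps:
$w{\left(X \right)} = -2$ ($w{\left(X \right)} = -2 + 0 = -2$)
$\left(w{\left(0 \right)} - 7\right) \left(\frac{348}{-108 - P} + \frac{208}{-267}\right) = \left(-2 - 7\right) \left(\frac{348}{-108 - -217} + \frac{208}{-267}\right) = \left(-2 - 7\right) \left(\frac{348}{-108 + 217} + 208 \left(- \frac{1}{267}\right)\right) = - 9 \left(\frac{348}{109} - \frac{208}{267}\right) = \left(-9\right) \frac{70244}{29103} = - \frac{210732}{9701}$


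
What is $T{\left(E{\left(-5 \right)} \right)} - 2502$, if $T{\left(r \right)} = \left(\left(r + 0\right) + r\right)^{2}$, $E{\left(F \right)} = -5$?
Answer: $-2402$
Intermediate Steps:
$T{\left(r \right)} = 4 r^{2}$ ($T{\left(r \right)} = \left(r + r\right)^{2} = \left(2 r\right)^{2} = 4 r^{2}$)
$T{\left(E{\left(-5 \right)} \right)} - 2502 = 4 \left(-5\right)^{2} - 2502 = 4 \cdot 25 - 2502 = 100 - 2502 = -2402$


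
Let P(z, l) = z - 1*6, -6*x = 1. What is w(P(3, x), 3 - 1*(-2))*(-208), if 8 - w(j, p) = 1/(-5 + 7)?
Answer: -1560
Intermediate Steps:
x = -1/6 (x = -1/6*1 = -1/6 ≈ -0.16667)
P(z, l) = -6 + z (P(z, l) = z - 6 = -6 + z)
w(j, p) = 15/2 (w(j, p) = 8 - 1/(-5 + 7) = 8 - 1/2 = 15/2)
w(P(3, x), 3 - 1*(-2))*(-208) = (15/2)*(-208) = -1560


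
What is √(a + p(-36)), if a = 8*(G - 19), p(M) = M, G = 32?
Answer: 2*√17 ≈ 8.2462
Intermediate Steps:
a = 104 (a = 8*(32 - 19) = 8*13 = 104)
√(a + p(-36)) = √(104 - 36) = √68 = 2*√17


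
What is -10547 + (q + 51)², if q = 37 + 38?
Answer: 5329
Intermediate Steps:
q = 75
-10547 + (q + 51)² = -10547 + (75 + 51)² = -10547 + 126² = -10547 + 15876 = 5329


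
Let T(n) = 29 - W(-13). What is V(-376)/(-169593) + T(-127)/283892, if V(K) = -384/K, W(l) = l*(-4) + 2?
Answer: -70966197/754288836644 ≈ -9.4084e-5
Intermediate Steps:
W(l) = 2 - 4*l (W(l) = -4*l + 2 = 2 - 4*l)
T(n) = -25 (T(n) = 29 - (2 - 4*(-13)) = 29 - (2 + 52) = 29 - 1*54 = 29 - 54 = -25)
V(-376)/(-169593) + T(-127)/283892 = -384/(-376)/(-169593) - 25/283892 = -384*(-1/376)*(-1/169593) - 25*1/283892 = (48/47)*(-1/169593) - 25/283892 = -16/2656957 - 25/283892 = -70966197/754288836644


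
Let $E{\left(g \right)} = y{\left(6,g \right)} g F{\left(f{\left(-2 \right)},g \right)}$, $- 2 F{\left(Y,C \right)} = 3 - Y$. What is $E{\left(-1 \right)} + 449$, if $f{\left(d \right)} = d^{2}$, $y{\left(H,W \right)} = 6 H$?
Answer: $431$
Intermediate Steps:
$F{\left(Y,C \right)} = - \frac{3}{2} + \frac{Y}{2}$ ($F{\left(Y,C \right)} = - \frac{3 - Y}{2} = - \frac{3}{2} + \frac{Y}{2}$)
$E{\left(g \right)} = 18 g$ ($E{\left(g \right)} = 6 \cdot 6 g \left(- \frac{3}{2} + \frac{\left(-2\right)^{2}}{2}\right) = 36 g \left(- \frac{3}{2} + \frac{1}{2} \cdot 4\right) = 36 g \left(- \frac{3}{2} + 2\right) = 36 g \frac{1}{2} = 18 g$)
$E{\left(-1 \right)} + 449 = 18 \left(-1\right) + 449 = -18 + 449 = 431$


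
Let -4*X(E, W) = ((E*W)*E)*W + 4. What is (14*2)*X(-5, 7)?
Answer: -8603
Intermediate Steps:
X(E, W) = -1 - E²*W²/4 (X(E, W) = -(((E*W)*E)*W + 4)/4 = -((W*E²)*W + 4)/4 = -(E²*W² + 4)/4 = -(4 + E²*W²)/4 = -1 - E²*W²/4)
(14*2)*X(-5, 7) = (14*2)*(-1 - ¼*(-5)²*7²) = 28*(-1 - ¼*25*49) = 28*(-1 - 1225/4) = 28*(-1229/4) = -8603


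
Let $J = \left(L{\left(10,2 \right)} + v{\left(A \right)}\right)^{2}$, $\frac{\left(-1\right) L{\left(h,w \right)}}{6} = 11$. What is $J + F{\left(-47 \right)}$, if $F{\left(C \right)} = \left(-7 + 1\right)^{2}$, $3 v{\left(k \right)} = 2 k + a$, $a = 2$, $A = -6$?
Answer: $\frac{43588}{9} \approx 4843.1$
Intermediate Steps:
$L{\left(h,w \right)} = -66$ ($L{\left(h,w \right)} = \left(-6\right) 11 = -66$)
$v{\left(k \right)} = \frac{2}{3} + \frac{2 k}{3}$ ($v{\left(k \right)} = \frac{2 k + 2}{3} = \frac{2 + 2 k}{3} = \frac{2}{3} + \frac{2 k}{3}$)
$F{\left(C \right)} = 36$ ($F{\left(C \right)} = \left(-6\right)^{2} = 36$)
$J = \frac{43264}{9}$ ($J = \left(-66 + \left(\frac{2}{3} + \frac{2}{3} \left(-6\right)\right)\right)^{2} = \left(-66 + \left(\frac{2}{3} - 4\right)\right)^{2} = \left(-66 - \frac{10}{3}\right)^{2} = \left(- \frac{208}{3}\right)^{2} = \frac{43264}{9} \approx 4807.1$)
$J + F{\left(-47 \right)} = \frac{43264}{9} + 36 = \frac{43588}{9}$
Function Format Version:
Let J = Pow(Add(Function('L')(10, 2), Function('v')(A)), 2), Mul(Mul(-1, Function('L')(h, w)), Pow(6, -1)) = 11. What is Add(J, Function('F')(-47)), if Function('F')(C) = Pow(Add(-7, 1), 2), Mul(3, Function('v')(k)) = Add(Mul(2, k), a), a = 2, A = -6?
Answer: Rational(43588, 9) ≈ 4843.1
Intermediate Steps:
Function('L')(h, w) = -66 (Function('L')(h, w) = Mul(-6, 11) = -66)
Function('v')(k) = Add(Rational(2, 3), Mul(Rational(2, 3), k)) (Function('v')(k) = Mul(Rational(1, 3), Add(Mul(2, k), 2)) = Mul(Rational(1, 3), Add(2, Mul(2, k))) = Add(Rational(2, 3), Mul(Rational(2, 3), k)))
Function('F')(C) = 36 (Function('F')(C) = Pow(-6, 2) = 36)
J = Rational(43264, 9) (J = Pow(Add(-66, Add(Rational(2, 3), Mul(Rational(2, 3), -6))), 2) = Pow(Add(-66, Add(Rational(2, 3), -4)), 2) = Pow(Add(-66, Rational(-10, 3)), 2) = Pow(Rational(-208, 3), 2) = Rational(43264, 9) ≈ 4807.1)
Add(J, Function('F')(-47)) = Add(Rational(43264, 9), 36) = Rational(43588, 9)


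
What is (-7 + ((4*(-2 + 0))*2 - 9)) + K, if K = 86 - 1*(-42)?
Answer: 96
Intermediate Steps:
K = 128 (K = 86 + 42 = 128)
(-7 + ((4*(-2 + 0))*2 - 9)) + K = (-7 + ((4*(-2 + 0))*2 - 9)) + 128 = (-7 + ((4*(-2))*2 - 9)) + 128 = (-7 + (-8*2 - 9)) + 128 = (-7 + (-16 - 9)) + 128 = (-7 - 25) + 128 = -32 + 128 = 96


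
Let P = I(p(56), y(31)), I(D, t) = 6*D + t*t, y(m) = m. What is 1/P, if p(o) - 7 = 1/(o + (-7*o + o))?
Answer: 140/140417 ≈ 0.00099703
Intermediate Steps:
p(o) = 7 - 1/(5*o) (p(o) = 7 + 1/(o + (-7*o + o)) = 7 + 1/(o - 6*o) = 7 + 1/(-5*o) = 7 - 1/(5*o))
I(D, t) = t² + 6*D (I(D, t) = 6*D + t² = t² + 6*D)
P = 140417/140 (P = 31² + 6*(7 - ⅕/56) = 961 + 6*(7 - ⅕*1/56) = 961 + 6*(7 - 1/280) = 961 + 6*(1959/280) = 961 + 5877/140 = 140417/140 ≈ 1003.0)
1/P = 1/(140417/140) = 140/140417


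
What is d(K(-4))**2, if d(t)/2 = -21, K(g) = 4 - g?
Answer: 1764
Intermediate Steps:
d(t) = -42 (d(t) = 2*(-21) = -42)
d(K(-4))**2 = (-42)**2 = 1764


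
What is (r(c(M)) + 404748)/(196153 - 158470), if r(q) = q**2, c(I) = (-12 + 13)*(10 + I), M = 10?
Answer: 405148/37683 ≈ 10.751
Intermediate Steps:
c(I) = 10 + I (c(I) = 1*(10 + I) = 10 + I)
(r(c(M)) + 404748)/(196153 - 158470) = ((10 + 10)**2 + 404748)/(196153 - 158470) = (20**2 + 404748)/37683 = (400 + 404748)*(1/37683) = 405148*(1/37683) = 405148/37683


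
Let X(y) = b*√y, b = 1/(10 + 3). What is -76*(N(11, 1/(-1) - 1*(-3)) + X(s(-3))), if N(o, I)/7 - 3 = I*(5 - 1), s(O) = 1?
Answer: -76152/13 ≈ -5857.8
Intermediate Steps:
b = 1/13 ≈ 0.076923
N(o, I) = 21 + 28*I (N(o, I) = 21 + 7*(I*(5 - 1)) = 21 + 7*(I*4) = 21 + 7*(4*I) = 21 + 28*I)
X(y) = √y/13
-76*(N(11, 1/(-1) - 1*(-3)) + X(s(-3))) = -76*((21 + 28*(1/(-1) - 1*(-3))) + √1/13) = -76*((21 + 28*(-1 + 3)) + (1/13)*1) = -76*((21 + 28*2) + 1/13) = -76*((21 + 56) + 1/13) = -76*(77 + 1/13) = -76*1002/13 = -76152/13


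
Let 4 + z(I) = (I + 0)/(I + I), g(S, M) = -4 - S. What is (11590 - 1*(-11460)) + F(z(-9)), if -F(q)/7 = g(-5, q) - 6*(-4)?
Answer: 22875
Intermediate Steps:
z(I) = -7/2 (z(I) = -4 + (I + 0)/(I + I) = -4 + I/((2*I)) = -4 + I*(1/(2*I)) = -4 + ½ = -7/2)
F(q) = -175 (F(q) = -7*((-4 - 1*(-5)) - 6*(-4)) = -7*((-4 + 5) + 24) = -7*(1 + 24) = -7*25 = -175)
(11590 - 1*(-11460)) + F(z(-9)) = (11590 - 1*(-11460)) - 175 = (11590 + 11460) - 175 = 23050 - 175 = 22875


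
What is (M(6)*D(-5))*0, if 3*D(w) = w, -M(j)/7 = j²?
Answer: 0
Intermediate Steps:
M(j) = -7*j²
D(w) = w/3
(M(6)*D(-5))*0 = ((-7*6²)*((⅓)*(-5)))*0 = (-7*36*(-5/3))*0 = -252*(-5/3)*0 = 420*0 = 0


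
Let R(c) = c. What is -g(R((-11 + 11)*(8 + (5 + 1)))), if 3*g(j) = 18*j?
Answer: 0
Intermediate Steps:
g(j) = 6*j (g(j) = (18*j)/3 = 6*j)
-g(R((-11 + 11)*(8 + (5 + 1)))) = -6*(-11 + 11)*(8 + (5 + 1)) = -6*0*(8 + 6) = -6*0*14 = -6*0 = -1*0 = 0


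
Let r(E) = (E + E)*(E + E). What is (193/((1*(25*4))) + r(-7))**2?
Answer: 391762849/10000 ≈ 39176.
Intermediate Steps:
r(E) = 4*E**2 (r(E) = (2*E)*(2*E) = 4*E**2)
(193/((1*(25*4))) + r(-7))**2 = (193/((1*(25*4))) + 4*(-7)**2)**2 = (193/((1*100)) + 4*49)**2 = (193/100 + 196)**2 = (19793/100)**2 = 391762849/10000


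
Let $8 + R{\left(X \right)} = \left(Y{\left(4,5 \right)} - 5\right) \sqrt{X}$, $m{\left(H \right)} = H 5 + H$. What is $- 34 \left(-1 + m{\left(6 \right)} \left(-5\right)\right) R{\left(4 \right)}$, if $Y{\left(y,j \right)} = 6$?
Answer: $-36924$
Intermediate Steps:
$m{\left(H \right)} = 6 H$ ($m{\left(H \right)} = 5 H + H = 6 H$)
$R{\left(X \right)} = -8 + \sqrt{X}$ ($R{\left(X \right)} = -8 + \left(6 - 5\right) \sqrt{X} = -8 + 1 \sqrt{X} = -8 + \sqrt{X}$)
$- 34 \left(-1 + m{\left(6 \right)} \left(-5\right)\right) R{\left(4 \right)} = - 34 \left(-1 + 6 \cdot 6 \left(-5\right)\right) \left(-8 + \sqrt{4}\right) = - 34 \left(-1 + 36 \left(-5\right)\right) \left(-8 + 2\right) = - 34 \left(-1 - 180\right) \left(-6\right) = \left(-34\right) \left(-181\right) \left(-6\right) = 6154 \left(-6\right) = -36924$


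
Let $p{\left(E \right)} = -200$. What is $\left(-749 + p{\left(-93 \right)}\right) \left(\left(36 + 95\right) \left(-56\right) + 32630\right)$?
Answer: $-24004006$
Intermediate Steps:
$\left(-749 + p{\left(-93 \right)}\right) \left(\left(36 + 95\right) \left(-56\right) + 32630\right) = \left(-749 - 200\right) \left(\left(36 + 95\right) \left(-56\right) + 32630\right) = - 949 \left(131 \left(-56\right) + 32630\right) = - 949 \left(-7336 + 32630\right) = \left(-949\right) 25294 = -24004006$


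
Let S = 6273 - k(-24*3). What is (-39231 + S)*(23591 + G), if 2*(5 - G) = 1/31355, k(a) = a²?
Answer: -28219457087289/31355 ≈ -9.0000e+8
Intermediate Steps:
S = 1089 (S = 6273 - (-24*3)² = 6273 - 1*(-72)² = 6273 - 1*5184 = 6273 - 5184 = 1089)
G = 313549/62710 (G = 5 - ½/31355 = 5 - ½*1/31355 = 5 - 1/62710 = 313549/62710 ≈ 5.0000)
(-39231 + S)*(23591 + G) = (-39231 + 1089)*(23591 + 313549/62710) = -38142*1479705159/62710 = -28219457087289/31355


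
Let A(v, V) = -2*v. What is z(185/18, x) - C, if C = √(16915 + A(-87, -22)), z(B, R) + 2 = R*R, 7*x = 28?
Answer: 14 - √17089 ≈ -116.72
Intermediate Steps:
x = 4 (x = (⅐)*28 = 4)
z(B, R) = -2 + R² (z(B, R) = -2 + R*R = -2 + R²)
C = √17089 (C = √(16915 - 2*(-87)) = √(16915 + 174) = √17089 ≈ 130.72)
z(185/18, x) - C = (-2 + 4²) - √17089 = (-2 + 16) - √17089 = 14 - √17089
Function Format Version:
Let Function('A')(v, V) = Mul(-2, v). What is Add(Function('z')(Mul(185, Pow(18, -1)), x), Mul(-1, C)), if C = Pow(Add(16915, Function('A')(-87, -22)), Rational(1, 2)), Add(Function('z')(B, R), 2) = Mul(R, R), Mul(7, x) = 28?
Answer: Add(14, Mul(-1, Pow(17089, Rational(1, 2)))) ≈ -116.72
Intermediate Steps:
x = 4 (x = Mul(Rational(1, 7), 28) = 4)
Function('z')(B, R) = Add(-2, Pow(R, 2)) (Function('z')(B, R) = Add(-2, Mul(R, R)) = Add(-2, Pow(R, 2)))
C = Pow(17089, Rational(1, 2)) (C = Pow(Add(16915, Mul(-2, -87)), Rational(1, 2)) = Pow(Add(16915, 174), Rational(1, 2)) = Pow(17089, Rational(1, 2)) ≈ 130.72)
Add(Function('z')(Mul(185, Pow(18, -1)), x), Mul(-1, C)) = Add(Add(-2, Pow(4, 2)), Mul(-1, Pow(17089, Rational(1, 2)))) = Add(Add(-2, 16), Mul(-1, Pow(17089, Rational(1, 2)))) = Add(14, Mul(-1, Pow(17089, Rational(1, 2))))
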